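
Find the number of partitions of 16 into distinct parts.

32

A partial list (first 12 by largest part):
16
15 + 1
14 + 2
13 + 3
13 + 2 + 1
12 + 4
12 + 3 + 1
11 + 5
11 + 4 + 1
11 + 3 + 2
10 + 6
10 + 5 + 1
…and 20 more, for 32 total.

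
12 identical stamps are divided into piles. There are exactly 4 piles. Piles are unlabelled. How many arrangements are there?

15

Listing the qualifying partitions of 12:
1,1,1,9
1,1,2,8
1,1,3,7
1,2,2,7
1,1,4,6
1,2,3,6
2,2,2,6
1,1,5,5
1,2,4,5
1,3,3,5
2,2,3,5
1,3,4,4
2,2,4,4
2,3,3,4
3,3,3,3
That's 15 in total.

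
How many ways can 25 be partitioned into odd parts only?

There are 142 such partitions.

142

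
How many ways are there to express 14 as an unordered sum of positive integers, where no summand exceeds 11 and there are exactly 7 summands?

15

They are:
8+1+1+1+1+1+1
7+2+1+1+1+1+1
6+3+1+1+1+1+1
6+2+2+1+1+1+1
5+4+1+1+1+1+1
5+3+2+1+1+1+1
5+2+2+2+1+1+1
4+4+2+1+1+1+1
4+3+3+1+1+1+1
4+3+2+2+1+1+1
4+2+2+2+2+1+1
3+3+3+2+1+1+1
3+3+2+2+2+1+1
3+2+2+2+2+2+1
2+2+2+2+2+2+2
That's 15 in total.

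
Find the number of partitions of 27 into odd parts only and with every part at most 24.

190

Counting exhaustively, 190 partitions satisfy the conditions.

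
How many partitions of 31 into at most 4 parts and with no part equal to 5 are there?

There are 251 such partitions.

251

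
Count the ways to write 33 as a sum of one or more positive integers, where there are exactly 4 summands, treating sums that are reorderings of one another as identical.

Enumerating by decreasing first part gives 270 partitions in all.

270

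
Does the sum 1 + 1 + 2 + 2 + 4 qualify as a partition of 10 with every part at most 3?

The parts sum to 10, and the condition 'no summand exceeds 3' is violated.

No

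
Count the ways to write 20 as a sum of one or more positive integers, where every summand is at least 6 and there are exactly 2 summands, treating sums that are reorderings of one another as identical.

They are:
14, 6
13, 7
12, 8
11, 9
10, 10

5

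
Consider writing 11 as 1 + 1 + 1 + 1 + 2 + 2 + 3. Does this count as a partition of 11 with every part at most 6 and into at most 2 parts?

The parts sum to 11, and the condition 'there are at most 2 summands' is violated.

No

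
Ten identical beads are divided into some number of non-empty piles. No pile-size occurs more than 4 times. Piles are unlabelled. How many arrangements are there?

There are too many to list fully; the first 12 (by largest part) are:
10
9 + 1
8 + 2
8 + 1 + 1
7 + 3
7 + 2 + 1
7 + 1 + 1 + 1
6 + 4
6 + 3 + 1
6 + 2 + 2
6 + 2 + 1 + 1
6 + 1 + 1 + 1 + 1
…and 22 more, for 34 total.

34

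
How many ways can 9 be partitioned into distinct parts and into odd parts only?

2

The partitions of 9 that satisfy the conditions:
9
5, 3, 1
Counting gives 2.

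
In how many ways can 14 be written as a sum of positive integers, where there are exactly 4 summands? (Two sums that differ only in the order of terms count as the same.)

23

The partitions of 14 that satisfy the conditions:
11+1+1+1
10+2+1+1
9+3+1+1
9+2+2+1
8+4+1+1
8+3+2+1
8+2+2+2
7+5+1+1
7+4+2+1
7+3+3+1
7+3+2+2
6+6+1+1
6+5+2+1
6+4+3+1
6+4+2+2
6+3+3+2
5+5+3+1
5+5+2+2
5+4+4+1
5+4+3+2
5+3+3+3
4+4+4+2
4+4+3+3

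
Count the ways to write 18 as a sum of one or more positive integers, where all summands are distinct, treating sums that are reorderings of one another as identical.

There are too many to list fully; the first 12 (by largest part) are:
18
17 + 1
16 + 2
15 + 3
15 + 2 + 1
14 + 4
14 + 3 + 1
13 + 5
13 + 4 + 1
13 + 3 + 2
12 + 6
12 + 5 + 1
…and 34 more, for 46 total.

46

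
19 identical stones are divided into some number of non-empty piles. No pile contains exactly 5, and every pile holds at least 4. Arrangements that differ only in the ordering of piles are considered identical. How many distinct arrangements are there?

11

They are:
19
15, 4
13, 6
12, 7
11, 8
11, 4, 4
10, 9
9, 6, 4
8, 7, 4
7, 6, 6
7, 4, 4, 4
That's 11 in total.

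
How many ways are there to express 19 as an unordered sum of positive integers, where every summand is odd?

54

There are too many to list fully; the first 12 (by largest part) are:
19
1+1+17
1+3+15
1+1+1+1+15
1+5+13
3+3+13
1+1+1+3+13
1+1+1+1+1+1+13
1+7+11
3+5+11
1+1+1+5+11
1+1+3+3+11
…and 42 more, for 54 total.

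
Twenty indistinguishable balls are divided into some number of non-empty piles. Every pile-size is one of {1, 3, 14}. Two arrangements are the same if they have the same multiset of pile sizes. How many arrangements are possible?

Enumerating:
3,3,14
1,1,1,3,14
1,1,1,1,1,1,14
1,1,3,3,3,3,3,3
1,1,1,1,1,3,3,3,3,3
1,1,1,1,1,1,1,1,3,3,3,3
1,1,1,1,1,1,1,1,1,1,1,3,3,3
1,1,1,1,1,1,1,1,1,1,1,1,1,1,3,3
1,1,1,1,1,1,1,1,1,1,1,1,1,1,1,1,1,3
1,1,1,1,1,1,1,1,1,1,1,1,1,1,1,1,1,1,1,1

10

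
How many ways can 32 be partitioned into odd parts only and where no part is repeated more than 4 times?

171

Counting exhaustively, 171 partitions satisfy the conditions.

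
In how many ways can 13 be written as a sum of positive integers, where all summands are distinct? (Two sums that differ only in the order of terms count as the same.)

18

Listing the qualifying partitions of 13:
13
12,1
11,2
10,3
10,2,1
9,4
9,3,1
8,5
8,4,1
8,3,2
7,6
7,5,1
7,4,2
7,3,2,1
6,5,2
6,4,3
6,4,2,1
5,4,3,1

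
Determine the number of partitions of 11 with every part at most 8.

52

There are too many to list fully; the first 12 (by largest part) are:
3 + 8
1 + 2 + 8
1 + 1 + 1 + 8
4 + 7
1 + 3 + 7
2 + 2 + 7
1 + 1 + 2 + 7
1 + 1 + 1 + 1 + 7
5 + 6
1 + 4 + 6
2 + 3 + 6
1 + 1 + 3 + 6
…and 40 more, for 52 total.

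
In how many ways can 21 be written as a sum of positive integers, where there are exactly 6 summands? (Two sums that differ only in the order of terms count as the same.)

Enumerating by decreasing first part gives 110 partitions in all.

110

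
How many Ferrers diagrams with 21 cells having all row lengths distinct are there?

76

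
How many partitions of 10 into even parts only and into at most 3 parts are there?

5

They are:
10
8, 2
6, 4
6, 2, 2
4, 4, 2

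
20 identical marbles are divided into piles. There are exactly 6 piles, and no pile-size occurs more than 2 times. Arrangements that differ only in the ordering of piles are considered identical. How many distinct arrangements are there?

33

A partial list (first 12 by largest part):
1, 1, 2, 2, 3, 11
1, 1, 2, 2, 4, 10
1, 1, 2, 3, 3, 10
1, 1, 2, 2, 5, 9
1, 1, 2, 3, 4, 9
1, 2, 2, 3, 3, 9
1, 1, 2, 2, 6, 8
1, 1, 2, 3, 5, 8
1, 1, 2, 4, 4, 8
1, 1, 3, 3, 4, 8
1, 2, 2, 3, 4, 8
1, 1, 2, 2, 7, 7
…and 21 more, for 33 total.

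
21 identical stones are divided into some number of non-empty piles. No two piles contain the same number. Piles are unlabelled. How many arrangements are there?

76

A full systematic count gives 76.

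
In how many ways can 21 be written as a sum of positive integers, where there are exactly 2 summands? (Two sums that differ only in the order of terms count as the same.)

10

They are:
20+1
19+2
18+3
17+4
16+5
15+6
14+7
13+8
12+9
11+10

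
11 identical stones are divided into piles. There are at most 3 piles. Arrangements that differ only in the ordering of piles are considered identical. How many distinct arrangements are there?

They are:
11
1,10
2,9
1,1,9
3,8
1,2,8
4,7
1,3,7
2,2,7
5,6
1,4,6
2,3,6
1,5,5
2,4,5
3,3,5
3,4,4
That's 16 in total.

16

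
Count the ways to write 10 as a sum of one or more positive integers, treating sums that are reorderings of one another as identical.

There are too many to list fully; the first 12 (by largest part) are:
10
9+1
8+2
8+1+1
7+3
7+2+1
7+1+1+1
6+4
6+3+1
6+2+2
6+2+1+1
6+1+1+1+1
…and 30 more, for 42 total.

42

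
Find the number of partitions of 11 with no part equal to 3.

34

There are too many to list fully; the first 12 (by largest part) are:
11
10+1
9+2
9+1+1
8+2+1
8+1+1+1
7+4
7+2+2
7+2+1+1
7+1+1+1+1
6+5
6+4+1
…and 22 more, for 34 total.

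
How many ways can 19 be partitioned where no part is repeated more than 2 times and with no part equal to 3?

A full systematic count gives 88.

88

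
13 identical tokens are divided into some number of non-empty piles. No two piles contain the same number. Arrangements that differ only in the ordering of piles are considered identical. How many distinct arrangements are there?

Enumerating:
13
1+12
2+11
3+10
1+2+10
4+9
1+3+9
5+8
1+4+8
2+3+8
6+7
1+5+7
2+4+7
1+2+3+7
2+5+6
3+4+6
1+2+4+6
1+3+4+5

18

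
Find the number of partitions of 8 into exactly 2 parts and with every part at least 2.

3

They are:
2, 6
3, 5
4, 4
Counting gives 3.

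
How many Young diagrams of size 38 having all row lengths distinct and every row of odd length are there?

37

A partial list (first 12 by largest part):
37,1
35,3
33,5
31,7
29,9
29,5,3,1
27,11
27,7,3,1
25,13
25,9,3,1
25,7,5,1
23,15
…and 25 more, for 37 total.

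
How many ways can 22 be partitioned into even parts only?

A partial list (first 12 by largest part):
22
20,2
18,4
18,2,2
16,6
16,4,2
16,2,2,2
14,8
14,6,2
14,4,4
14,4,2,2
14,2,2,2,2
…and 44 more, for 56 total.

56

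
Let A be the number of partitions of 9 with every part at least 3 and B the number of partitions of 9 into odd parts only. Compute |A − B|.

4

Partitions of 9 with every part at least 3: 4.
Partitions of 9 into odd parts only: 8.
|4 − 8| = 4.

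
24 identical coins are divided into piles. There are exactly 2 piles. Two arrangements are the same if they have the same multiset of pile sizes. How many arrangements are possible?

12

Enumerating:
23 + 1
22 + 2
21 + 3
20 + 4
19 + 5
18 + 6
17 + 7
16 + 8
15 + 9
14 + 10
13 + 11
12 + 12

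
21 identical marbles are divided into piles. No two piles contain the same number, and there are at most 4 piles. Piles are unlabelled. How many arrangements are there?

65

A partial list (first 12 by largest part):
21
20, 1
19, 2
18, 3
18, 2, 1
17, 4
17, 3, 1
16, 5
16, 4, 1
16, 3, 2
15, 6
15, 5, 1
…and 53 more, for 65 total.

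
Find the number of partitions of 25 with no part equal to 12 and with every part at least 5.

27

There are too many to list fully; the first 12 (by largest part) are:
25
20 + 5
19 + 6
18 + 7
17 + 8
16 + 9
15 + 10
15 + 5 + 5
14 + 11
14 + 6 + 5
13 + 7 + 5
13 + 6 + 6
…and 15 more, for 27 total.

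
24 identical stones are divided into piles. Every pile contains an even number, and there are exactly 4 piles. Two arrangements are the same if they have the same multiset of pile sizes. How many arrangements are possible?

15

Enumerating:
18, 2, 2, 2
16, 4, 2, 2
14, 6, 2, 2
14, 4, 4, 2
12, 8, 2, 2
12, 6, 4, 2
12, 4, 4, 4
10, 10, 2, 2
10, 8, 4, 2
10, 6, 6, 2
10, 6, 4, 4
8, 8, 6, 2
8, 8, 4, 4
8, 6, 6, 4
6, 6, 6, 6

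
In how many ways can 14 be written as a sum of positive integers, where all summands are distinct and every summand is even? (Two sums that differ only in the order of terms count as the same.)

5

Enumerating:
14
12+2
10+4
8+6
8+4+2
That's 5 in total.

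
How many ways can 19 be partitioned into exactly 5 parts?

70

A partial list (first 12 by largest part):
15 + 1 + 1 + 1 + 1
14 + 2 + 1 + 1 + 1
13 + 3 + 1 + 1 + 1
13 + 2 + 2 + 1 + 1
12 + 4 + 1 + 1 + 1
12 + 3 + 2 + 1 + 1
12 + 2 + 2 + 2 + 1
11 + 5 + 1 + 1 + 1
11 + 4 + 2 + 1 + 1
11 + 3 + 3 + 1 + 1
11 + 3 + 2 + 2 + 1
11 + 2 + 2 + 2 + 2
…and 58 more, for 70 total.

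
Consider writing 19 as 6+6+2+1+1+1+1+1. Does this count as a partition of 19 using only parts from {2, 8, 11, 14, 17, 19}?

The parts sum to 19, and the condition 'each summand belongs to {2, 8, 11, 14, 17, 19}' is violated.

No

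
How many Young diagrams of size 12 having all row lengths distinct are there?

15

The partitions of 12 that satisfy the conditions:
12
11,1
10,2
9,3
9,2,1
8,4
8,3,1
7,5
7,4,1
7,3,2
6,5,1
6,4,2
6,3,2,1
5,4,3
5,4,2,1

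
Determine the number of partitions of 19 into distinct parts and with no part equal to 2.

32

A partial list (first 12 by largest part):
19
18 + 1
16 + 3
15 + 4
15 + 3 + 1
14 + 5
14 + 4 + 1
13 + 6
13 + 5 + 1
12 + 7
12 + 6 + 1
12 + 4 + 3
…and 20 more, for 32 total.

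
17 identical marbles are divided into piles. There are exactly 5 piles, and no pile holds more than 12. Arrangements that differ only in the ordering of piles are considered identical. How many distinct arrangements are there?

46

A partial list (first 12 by largest part):
12+2+1+1+1
11+3+1+1+1
11+2+2+1+1
10+4+1+1+1
10+3+2+1+1
10+2+2+2+1
9+5+1+1+1
9+4+2+1+1
9+3+3+1+1
9+3+2+2+1
9+2+2+2+2
8+6+1+1+1
…and 34 more, for 46 total.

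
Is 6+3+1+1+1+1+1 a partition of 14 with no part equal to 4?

The parts sum to 14, and the condition 'no summand equals 4' holds.

Yes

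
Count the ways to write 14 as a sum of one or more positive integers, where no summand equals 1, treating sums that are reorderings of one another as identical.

34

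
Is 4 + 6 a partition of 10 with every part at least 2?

The parts sum to 10, and the condition 'every summand is at least 2' holds.

Yes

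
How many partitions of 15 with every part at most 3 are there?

27

There are too many to list fully; the first 12 (by largest part) are:
3 + 3 + 3 + 3 + 3
3 + 3 + 3 + 3 + 2 + 1
3 + 3 + 3 + 3 + 1 + 1 + 1
3 + 3 + 3 + 2 + 2 + 2
3 + 3 + 3 + 2 + 2 + 1 + 1
3 + 3 + 3 + 2 + 1 + 1 + 1 + 1
3 + 3 + 3 + 1 + 1 + 1 + 1 + 1 + 1
3 + 3 + 2 + 2 + 2 + 2 + 1
3 + 3 + 2 + 2 + 2 + 1 + 1 + 1
3 + 3 + 2 + 2 + 1 + 1 + 1 + 1 + 1
3 + 3 + 2 + 1 + 1 + 1 + 1 + 1 + 1 + 1
3 + 3 + 1 + 1 + 1 + 1 + 1 + 1 + 1 + 1 + 1
…and 15 more, for 27 total.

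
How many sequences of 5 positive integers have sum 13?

495

Equivalently, choose which 4 of the 12 gaps become plus signs: C(12,4) = 495.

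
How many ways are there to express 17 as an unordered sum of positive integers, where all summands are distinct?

38

A partial list (first 12 by largest part):
17
1 + 16
2 + 15
3 + 14
1 + 2 + 14
4 + 13
1 + 3 + 13
5 + 12
1 + 4 + 12
2 + 3 + 12
6 + 11
1 + 5 + 11
…and 26 more, for 38 total.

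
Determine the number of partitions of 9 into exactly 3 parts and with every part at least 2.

Enumerating:
5+2+2
4+3+2
3+3+3
Counting gives 3.

3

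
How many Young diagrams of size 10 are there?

42

A partial list (first 12 by largest part):
10
9 + 1
8 + 2
8 + 1 + 1
7 + 3
7 + 2 + 1
7 + 1 + 1 + 1
6 + 4
6 + 3 + 1
6 + 2 + 2
6 + 2 + 1 + 1
6 + 1 + 1 + 1 + 1
…and 30 more, for 42 total.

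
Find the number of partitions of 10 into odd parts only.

10

Listing the qualifying partitions of 10:
9, 1
7, 3
7, 1, 1, 1
5, 5
5, 3, 1, 1
5, 1, 1, 1, 1, 1
3, 3, 3, 1
3, 3, 1, 1, 1, 1
3, 1, 1, 1, 1, 1, 1, 1
1, 1, 1, 1, 1, 1, 1, 1, 1, 1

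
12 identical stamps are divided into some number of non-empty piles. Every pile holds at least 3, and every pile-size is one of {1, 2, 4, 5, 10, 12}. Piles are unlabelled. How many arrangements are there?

2

The partitions of 12 that satisfy the conditions:
12
4,4,4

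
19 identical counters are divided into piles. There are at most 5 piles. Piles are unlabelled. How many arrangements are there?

Direct enumeration gives 164 partitions.

164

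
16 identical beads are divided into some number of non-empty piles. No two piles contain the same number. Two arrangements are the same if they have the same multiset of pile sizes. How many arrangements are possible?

32

A partial list (first 12 by largest part):
16
1,15
2,14
3,13
1,2,13
4,12
1,3,12
5,11
1,4,11
2,3,11
6,10
1,5,10
…and 20 more, for 32 total.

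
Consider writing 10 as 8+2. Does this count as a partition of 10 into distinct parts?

The parts sum to 10, and the condition 'all summands are distinct' holds.

Yes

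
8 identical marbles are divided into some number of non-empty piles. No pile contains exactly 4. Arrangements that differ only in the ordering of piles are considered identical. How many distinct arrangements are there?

Enumerating:
8
7+1
6+2
6+1+1
5+3
5+2+1
5+1+1+1
3+3+2
3+3+1+1
3+2+2+1
3+2+1+1+1
3+1+1+1+1+1
2+2+2+2
2+2+2+1+1
2+2+1+1+1+1
2+1+1+1+1+1+1
1+1+1+1+1+1+1+1

17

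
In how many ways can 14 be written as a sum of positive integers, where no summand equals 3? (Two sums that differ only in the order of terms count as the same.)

Counting exhaustively, 79 partitions satisfy the conditions.

79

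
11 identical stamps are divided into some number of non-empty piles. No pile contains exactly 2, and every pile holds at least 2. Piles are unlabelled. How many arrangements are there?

They are:
11
3, 8
4, 7
5, 6
3, 3, 5
3, 4, 4

6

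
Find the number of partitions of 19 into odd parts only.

A partial list (first 12 by largest part):
19
1+1+17
1+3+15
1+1+1+1+15
1+5+13
3+3+13
1+1+1+3+13
1+1+1+1+1+1+13
1+7+11
3+5+11
1+1+1+5+11
1+1+3+3+11
…and 42 more, for 54 total.

54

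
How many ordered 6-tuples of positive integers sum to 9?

56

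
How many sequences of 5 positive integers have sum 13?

495

By stars and bars with positive parts, the count is C(12,4) = 495.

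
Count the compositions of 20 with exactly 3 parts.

Place 2 bars in the 19 internal gaps of a row of 20 dots: C(19,2) = 171.

171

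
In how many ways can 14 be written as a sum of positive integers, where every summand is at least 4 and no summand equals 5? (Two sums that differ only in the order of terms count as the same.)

5

Listing the qualifying partitions of 14:
14
4+10
6+8
7+7
4+4+6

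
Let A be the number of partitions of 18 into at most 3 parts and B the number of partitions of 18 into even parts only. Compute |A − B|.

Partitions of 18 into at most 3 parts: 37.
Partitions of 18 into even parts only: 30.
|37 − 30| = 7.

7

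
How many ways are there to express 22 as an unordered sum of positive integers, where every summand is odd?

There are 89 such partitions.

89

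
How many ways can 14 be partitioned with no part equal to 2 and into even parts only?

4

The partitions of 14 that satisfy the conditions:
14
10,4
8,6
6,4,4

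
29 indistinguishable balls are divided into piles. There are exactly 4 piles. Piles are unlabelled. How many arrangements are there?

Systematic enumeration (by largest part, then next-largest, …) yields 185.

185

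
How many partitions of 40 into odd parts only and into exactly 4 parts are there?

Direct enumeration gives 84 partitions.

84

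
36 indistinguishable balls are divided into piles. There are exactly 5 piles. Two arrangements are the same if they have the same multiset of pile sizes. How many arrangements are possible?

Counting exhaustively, 748 partitions satisfy the conditions.

748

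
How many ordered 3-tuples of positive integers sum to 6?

10

Equivalently, choose which 2 of the 5 gaps become plus signs: C(5,2) = 10.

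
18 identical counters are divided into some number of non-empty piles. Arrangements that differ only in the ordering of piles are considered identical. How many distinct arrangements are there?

385

Direct enumeration gives 385 partitions.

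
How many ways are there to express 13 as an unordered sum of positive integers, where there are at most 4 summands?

39

A partial list (first 12 by largest part):
13
12+1
11+2
11+1+1
10+3
10+2+1
10+1+1+1
9+4
9+3+1
9+2+2
9+2+1+1
8+5
…and 27 more, for 39 total.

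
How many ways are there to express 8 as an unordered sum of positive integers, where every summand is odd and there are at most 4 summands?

4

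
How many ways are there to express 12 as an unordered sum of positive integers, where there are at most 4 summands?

There are too many to list fully; the first 12 (by largest part) are:
12
1, 11
2, 10
1, 1, 10
3, 9
1, 2, 9
1, 1, 1, 9
4, 8
1, 3, 8
2, 2, 8
1, 1, 2, 8
5, 7
…and 22 more, for 34 total.

34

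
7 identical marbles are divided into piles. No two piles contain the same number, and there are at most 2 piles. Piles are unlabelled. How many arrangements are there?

Enumerating:
7
6, 1
5, 2
4, 3
That's 4 in total.

4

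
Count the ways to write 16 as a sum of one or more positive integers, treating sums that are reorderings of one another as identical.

Counting exhaustively, 231 partitions satisfy the conditions.

231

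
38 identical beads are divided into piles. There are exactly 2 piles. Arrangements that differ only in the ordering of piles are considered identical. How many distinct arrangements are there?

19

Listing the qualifying partitions of 38:
37, 1
36, 2
35, 3
34, 4
33, 5
32, 6
31, 7
30, 8
29, 9
28, 10
27, 11
26, 12
25, 13
24, 14
23, 15
22, 16
21, 17
20, 18
19, 19
That's 19 in total.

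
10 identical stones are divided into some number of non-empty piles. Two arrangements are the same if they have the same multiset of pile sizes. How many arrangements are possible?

There are too many to list fully; the first 12 (by largest part) are:
10
9+1
8+2
8+1+1
7+3
7+2+1
7+1+1+1
6+4
6+3+1
6+2+2
6+2+1+1
6+1+1+1+1
…and 30 more, for 42 total.

42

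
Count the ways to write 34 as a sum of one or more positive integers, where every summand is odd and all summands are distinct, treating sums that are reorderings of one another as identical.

26

A partial list (first 12 by largest part):
33 + 1
31 + 3
29 + 5
27 + 7
25 + 9
25 + 5 + 3 + 1
23 + 11
23 + 7 + 3 + 1
21 + 13
21 + 9 + 3 + 1
21 + 7 + 5 + 1
19 + 15
…and 14 more, for 26 total.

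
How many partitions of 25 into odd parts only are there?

142

Enumerating by decreasing first part gives 142 partitions in all.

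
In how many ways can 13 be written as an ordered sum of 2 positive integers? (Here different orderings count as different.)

Place 1 bars in the 12 internal gaps of a row of 13 dots: C(12,1) = 12.

12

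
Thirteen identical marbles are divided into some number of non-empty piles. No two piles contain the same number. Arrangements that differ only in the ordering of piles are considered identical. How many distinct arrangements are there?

The partitions of 13 that satisfy the conditions:
13
12, 1
11, 2
10, 3
10, 2, 1
9, 4
9, 3, 1
8, 5
8, 4, 1
8, 3, 2
7, 6
7, 5, 1
7, 4, 2
7, 3, 2, 1
6, 5, 2
6, 4, 3
6, 4, 2, 1
5, 4, 3, 1

18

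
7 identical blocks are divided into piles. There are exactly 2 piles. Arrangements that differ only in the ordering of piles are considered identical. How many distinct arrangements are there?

Enumerating:
6 + 1
5 + 2
4 + 3
That's 3 in total.

3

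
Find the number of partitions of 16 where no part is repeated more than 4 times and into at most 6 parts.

133

There are 133 such partitions.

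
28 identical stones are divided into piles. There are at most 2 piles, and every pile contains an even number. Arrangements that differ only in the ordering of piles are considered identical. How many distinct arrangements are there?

8

Listing the qualifying partitions of 28:
28
2+26
4+24
6+22
8+20
10+18
12+16
14+14
That's 8 in total.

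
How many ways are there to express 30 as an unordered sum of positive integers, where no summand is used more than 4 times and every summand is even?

127

Direct enumeration gives 127 partitions.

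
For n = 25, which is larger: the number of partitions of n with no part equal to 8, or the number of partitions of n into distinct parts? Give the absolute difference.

1519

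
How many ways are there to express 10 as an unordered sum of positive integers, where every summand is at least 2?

Enumerating:
10
8+2
7+3
6+4
6+2+2
5+5
5+3+2
4+4+2
4+3+3
4+2+2+2
3+3+2+2
2+2+2+2+2
That's 12 in total.

12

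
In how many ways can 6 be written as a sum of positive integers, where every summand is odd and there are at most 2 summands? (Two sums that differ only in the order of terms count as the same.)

They are:
5 + 1
3 + 3

2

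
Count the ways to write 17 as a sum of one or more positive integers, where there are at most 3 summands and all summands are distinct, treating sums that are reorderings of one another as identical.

They are:
17
16, 1
15, 2
14, 3
14, 2, 1
13, 4
13, 3, 1
12, 5
12, 4, 1
12, 3, 2
11, 6
11, 5, 1
11, 4, 2
10, 7
10, 6, 1
10, 5, 2
10, 4, 3
9, 8
9, 7, 1
9, 6, 2
9, 5, 3
8, 7, 2
8, 6, 3
8, 5, 4
7, 6, 4

25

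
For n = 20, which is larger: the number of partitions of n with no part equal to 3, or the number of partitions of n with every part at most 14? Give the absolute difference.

278

Partitions of 20 with no part equal to 3: 330.
Partitions of 20 with every part at most 14: 608.
|330 − 608| = 278.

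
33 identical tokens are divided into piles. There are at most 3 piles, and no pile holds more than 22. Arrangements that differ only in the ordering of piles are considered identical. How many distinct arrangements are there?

Systematic enumeration (by largest part, then next-largest, …) yields 72.

72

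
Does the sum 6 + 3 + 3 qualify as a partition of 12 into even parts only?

No

The parts sum to 12, and the condition 'every summand is even' is violated.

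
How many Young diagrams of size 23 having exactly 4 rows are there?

A full systematic count gives 94.

94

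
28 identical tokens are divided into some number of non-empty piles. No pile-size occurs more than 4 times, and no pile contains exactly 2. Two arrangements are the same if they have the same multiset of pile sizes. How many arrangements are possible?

774

A full systematic count gives 774.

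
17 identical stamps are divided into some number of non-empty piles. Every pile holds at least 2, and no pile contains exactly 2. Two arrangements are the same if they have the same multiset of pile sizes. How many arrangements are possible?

25

Listing the qualifying partitions of 17:
17
14,3
13,4
12,5
11,6
11,3,3
10,7
10,4,3
9,8
9,5,3
9,4,4
8,6,3
8,5,4
8,3,3,3
7,7,3
7,6,4
7,5,5
7,4,3,3
6,6,5
6,5,3,3
6,4,4,3
5,5,4,3
5,4,4,4
5,3,3,3,3
4,4,3,3,3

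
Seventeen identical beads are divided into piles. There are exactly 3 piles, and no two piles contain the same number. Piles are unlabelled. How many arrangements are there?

16

They are:
14,2,1
13,3,1
12,4,1
12,3,2
11,5,1
11,4,2
10,6,1
10,5,2
10,4,3
9,7,1
9,6,2
9,5,3
8,7,2
8,6,3
8,5,4
7,6,4
That's 16 in total.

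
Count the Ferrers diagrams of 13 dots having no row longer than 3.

The partitions of 13 that satisfy the conditions:
1, 3, 3, 3, 3
2, 2, 3, 3, 3
1, 1, 2, 3, 3, 3
1, 1, 1, 1, 3, 3, 3
1, 2, 2, 2, 3, 3
1, 1, 1, 2, 2, 3, 3
1, 1, 1, 1, 1, 2, 3, 3
1, 1, 1, 1, 1, 1, 1, 3, 3
2, 2, 2, 2, 2, 3
1, 1, 2, 2, 2, 2, 3
1, 1, 1, 1, 2, 2, 2, 3
1, 1, 1, 1, 1, 1, 2, 2, 3
1, 1, 1, 1, 1, 1, 1, 1, 2, 3
1, 1, 1, 1, 1, 1, 1, 1, 1, 1, 3
1, 2, 2, 2, 2, 2, 2
1, 1, 1, 2, 2, 2, 2, 2
1, 1, 1, 1, 1, 2, 2, 2, 2
1, 1, 1, 1, 1, 1, 1, 2, 2, 2
1, 1, 1, 1, 1, 1, 1, 1, 1, 2, 2
1, 1, 1, 1, 1, 1, 1, 1, 1, 1, 1, 2
1, 1, 1, 1, 1, 1, 1, 1, 1, 1, 1, 1, 1
Counting gives 21.

21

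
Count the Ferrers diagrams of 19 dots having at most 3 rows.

A partial list (first 12 by largest part):
19
18 + 1
17 + 2
17 + 1 + 1
16 + 3
16 + 2 + 1
15 + 4
15 + 3 + 1
15 + 2 + 2
14 + 5
14 + 4 + 1
14 + 3 + 2
…and 28 more, for 40 total.

40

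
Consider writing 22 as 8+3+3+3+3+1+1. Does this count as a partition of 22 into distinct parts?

No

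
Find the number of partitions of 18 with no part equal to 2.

Direct enumeration gives 154 partitions.

154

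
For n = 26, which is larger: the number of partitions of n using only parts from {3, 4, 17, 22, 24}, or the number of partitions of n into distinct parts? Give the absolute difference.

161

Partitions of 26 using only parts from {3, 4, 17, 22, 24}: 4.
Partitions of 26 into distinct parts: 165.
|4 − 165| = 161.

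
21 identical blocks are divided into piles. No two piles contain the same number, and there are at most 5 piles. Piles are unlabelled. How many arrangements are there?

75

Enumerating by decreasing first part gives 75 partitions in all.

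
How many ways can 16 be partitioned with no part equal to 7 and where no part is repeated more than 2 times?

73

Enumerating by decreasing first part gives 73 partitions in all.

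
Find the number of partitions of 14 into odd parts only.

22

Enumerating:
13, 1
11, 3
11, 1, 1, 1
9, 5
9, 3, 1, 1
9, 1, 1, 1, 1, 1
7, 7
7, 5, 1, 1
7, 3, 3, 1
7, 3, 1, 1, 1, 1
7, 1, 1, 1, 1, 1, 1, 1
5, 5, 3, 1
5, 5, 1, 1, 1, 1
5, 3, 3, 3
5, 3, 3, 1, 1, 1
5, 3, 1, 1, 1, 1, 1, 1
5, 1, 1, 1, 1, 1, 1, 1, 1, 1
3, 3, 3, 3, 1, 1
3, 3, 3, 1, 1, 1, 1, 1
3, 3, 1, 1, 1, 1, 1, 1, 1, 1
3, 1, 1, 1, 1, 1, 1, 1, 1, 1, 1, 1
1, 1, 1, 1, 1, 1, 1, 1, 1, 1, 1, 1, 1, 1
That's 22 in total.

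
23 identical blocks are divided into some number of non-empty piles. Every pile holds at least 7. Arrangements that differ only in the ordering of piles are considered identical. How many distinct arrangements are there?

Enumerating:
23
16 + 7
15 + 8
14 + 9
13 + 10
12 + 11
9 + 7 + 7
8 + 8 + 7
Counting gives 8.

8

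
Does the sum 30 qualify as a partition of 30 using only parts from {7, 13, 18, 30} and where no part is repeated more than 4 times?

Yes

The parts sum to 30, and the condition 'each summand belongs to {7, 13, 18, 30}' holds; the condition 'no summand is used more than 4 times' holds.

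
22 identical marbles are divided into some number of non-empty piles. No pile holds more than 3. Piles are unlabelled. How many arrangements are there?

There are too many to list fully; the first 12 (by largest part) are:
3 + 3 + 3 + 3 + 3 + 3 + 3 + 1
3 + 3 + 3 + 3 + 3 + 3 + 2 + 2
3 + 3 + 3 + 3 + 3 + 3 + 2 + 1 + 1
3 + 3 + 3 + 3 + 3 + 3 + 1 + 1 + 1 + 1
3 + 3 + 3 + 3 + 3 + 2 + 2 + 2 + 1
3 + 3 + 3 + 3 + 3 + 2 + 2 + 1 + 1 + 1
3 + 3 + 3 + 3 + 3 + 2 + 1 + 1 + 1 + 1 + 1
3 + 3 + 3 + 3 + 3 + 1 + 1 + 1 + 1 + 1 + 1 + 1
3 + 3 + 3 + 3 + 2 + 2 + 2 + 2 + 2
3 + 3 + 3 + 3 + 2 + 2 + 2 + 2 + 1 + 1
3 + 3 + 3 + 3 + 2 + 2 + 2 + 1 + 1 + 1 + 1
3 + 3 + 3 + 3 + 2 + 2 + 1 + 1 + 1 + 1 + 1 + 1
…and 40 more, for 52 total.

52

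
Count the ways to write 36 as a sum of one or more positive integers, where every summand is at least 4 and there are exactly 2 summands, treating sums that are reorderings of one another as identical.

15

Enumerating:
4+32
5+31
6+30
7+29
8+28
9+27
10+26
11+25
12+24
13+23
14+22
15+21
16+20
17+19
18+18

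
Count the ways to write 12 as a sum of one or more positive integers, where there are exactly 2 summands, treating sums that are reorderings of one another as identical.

6

The partitions of 12 that satisfy the conditions:
11 + 1
10 + 2
9 + 3
8 + 4
7 + 5
6 + 6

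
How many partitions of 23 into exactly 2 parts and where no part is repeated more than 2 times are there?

Enumerating:
22+1
21+2
20+3
19+4
18+5
17+6
16+7
15+8
14+9
13+10
12+11

11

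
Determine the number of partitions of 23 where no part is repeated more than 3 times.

592

Systematic enumeration (by largest part, then next-largest, …) yields 592.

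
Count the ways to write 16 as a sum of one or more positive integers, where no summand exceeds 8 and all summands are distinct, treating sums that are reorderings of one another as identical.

They are:
1,7,8
2,6,8
3,5,8
1,2,5,8
1,3,4,8
3,6,7
1,2,6,7
4,5,7
1,3,5,7
2,3,4,7
1,4,5,6
2,3,5,6
1,2,3,4,6

13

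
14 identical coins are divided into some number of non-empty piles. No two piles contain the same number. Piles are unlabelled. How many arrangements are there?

22

They are:
14
13, 1
12, 2
11, 3
11, 2, 1
10, 4
10, 3, 1
9, 5
9, 4, 1
9, 3, 2
8, 6
8, 5, 1
8, 4, 2
8, 3, 2, 1
7, 6, 1
7, 5, 2
7, 4, 3
7, 4, 2, 1
6, 5, 3
6, 5, 2, 1
6, 4, 3, 1
5, 4, 3, 2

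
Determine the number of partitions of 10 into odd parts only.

10

The partitions of 10 that satisfy the conditions:
9 + 1
7 + 3
7 + 1 + 1 + 1
5 + 5
5 + 3 + 1 + 1
5 + 1 + 1 + 1 + 1 + 1
3 + 3 + 3 + 1
3 + 3 + 1 + 1 + 1 + 1
3 + 1 + 1 + 1 + 1 + 1 + 1 + 1
1 + 1 + 1 + 1 + 1 + 1 + 1 + 1 + 1 + 1
Counting gives 10.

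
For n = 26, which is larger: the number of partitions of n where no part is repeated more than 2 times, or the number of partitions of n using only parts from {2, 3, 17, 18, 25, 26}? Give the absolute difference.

Partitions of 26 where no part is repeated more than 2 times: 617.
Partitions of 26 using only parts from {2, 3, 17, 18, 25, 26}: 10.
|617 − 10| = 607.

607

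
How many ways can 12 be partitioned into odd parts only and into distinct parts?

The partitions of 12 that satisfy the conditions:
11+1
9+3
7+5

3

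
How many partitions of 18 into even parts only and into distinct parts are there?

8

Listing the qualifying partitions of 18:
18
2, 16
4, 14
6, 12
2, 4, 12
8, 10
2, 6, 10
4, 6, 8
That's 8 in total.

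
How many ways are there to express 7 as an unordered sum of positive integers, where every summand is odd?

5

They are:
7
5,1,1
3,3,1
3,1,1,1,1
1,1,1,1,1,1,1
That's 5 in total.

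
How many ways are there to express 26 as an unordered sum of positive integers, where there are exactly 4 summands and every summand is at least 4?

The partitions of 26 that satisfy the conditions:
4 + 4 + 4 + 14
4 + 4 + 5 + 13
4 + 4 + 6 + 12
4 + 5 + 5 + 12
4 + 4 + 7 + 11
4 + 5 + 6 + 11
5 + 5 + 5 + 11
4 + 4 + 8 + 10
4 + 5 + 7 + 10
4 + 6 + 6 + 10
5 + 5 + 6 + 10
4 + 4 + 9 + 9
4 + 5 + 8 + 9
4 + 6 + 7 + 9
5 + 5 + 7 + 9
5 + 6 + 6 + 9
4 + 6 + 8 + 8
5 + 5 + 8 + 8
4 + 7 + 7 + 8
5 + 6 + 7 + 8
6 + 6 + 6 + 8
5 + 7 + 7 + 7
6 + 6 + 7 + 7
That's 23 in total.

23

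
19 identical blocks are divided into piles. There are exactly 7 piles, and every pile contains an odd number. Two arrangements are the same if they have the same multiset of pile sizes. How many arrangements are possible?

11

The partitions of 19 that satisfy the conditions:
13, 1, 1, 1, 1, 1, 1
11, 3, 1, 1, 1, 1, 1
9, 5, 1, 1, 1, 1, 1
9, 3, 3, 1, 1, 1, 1
7, 7, 1, 1, 1, 1, 1
7, 5, 3, 1, 1, 1, 1
7, 3, 3, 3, 1, 1, 1
5, 5, 5, 1, 1, 1, 1
5, 5, 3, 3, 1, 1, 1
5, 3, 3, 3, 3, 1, 1
3, 3, 3, 3, 3, 3, 1
Counting gives 11.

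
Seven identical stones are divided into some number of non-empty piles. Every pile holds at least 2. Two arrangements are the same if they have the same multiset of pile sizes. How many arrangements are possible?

4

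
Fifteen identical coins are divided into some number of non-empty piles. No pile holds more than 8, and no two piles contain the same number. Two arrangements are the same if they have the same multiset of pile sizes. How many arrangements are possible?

13

Listing the qualifying partitions of 15:
8,7
8,6,1
8,5,2
8,4,3
8,4,2,1
7,6,2
7,5,3
7,5,2,1
7,4,3,1
6,5,4
6,5,3,1
6,4,3,2
5,4,3,2,1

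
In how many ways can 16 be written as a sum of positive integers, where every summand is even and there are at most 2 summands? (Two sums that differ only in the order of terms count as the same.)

5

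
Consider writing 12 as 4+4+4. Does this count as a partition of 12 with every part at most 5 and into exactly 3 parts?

The parts sum to 12, and the condition 'no summand exceeds 5' holds; the condition 'there are exactly 3 summands' holds.

Yes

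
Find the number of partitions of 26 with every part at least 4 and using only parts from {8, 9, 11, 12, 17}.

2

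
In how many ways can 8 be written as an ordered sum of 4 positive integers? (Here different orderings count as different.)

35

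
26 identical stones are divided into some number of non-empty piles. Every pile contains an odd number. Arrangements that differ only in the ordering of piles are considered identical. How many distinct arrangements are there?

165

A full systematic count gives 165.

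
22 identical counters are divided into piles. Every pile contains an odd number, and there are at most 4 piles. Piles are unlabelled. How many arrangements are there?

24

Enumerating:
21, 1
19, 3
19, 1, 1, 1
17, 5
17, 3, 1, 1
15, 7
15, 5, 1, 1
15, 3, 3, 1
13, 9
13, 7, 1, 1
13, 5, 3, 1
13, 3, 3, 3
11, 11
11, 9, 1, 1
11, 7, 3, 1
11, 5, 5, 1
11, 5, 3, 3
9, 9, 3, 1
9, 7, 5, 1
9, 7, 3, 3
9, 5, 5, 3
7, 7, 7, 1
7, 7, 5, 3
7, 5, 5, 5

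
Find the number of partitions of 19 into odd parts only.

A partial list (first 12 by largest part):
19
17, 1, 1
15, 3, 1
15, 1, 1, 1, 1
13, 5, 1
13, 3, 3
13, 3, 1, 1, 1
13, 1, 1, 1, 1, 1, 1
11, 7, 1
11, 5, 3
11, 5, 1, 1, 1
11, 3, 3, 1, 1
…and 42 more, for 54 total.

54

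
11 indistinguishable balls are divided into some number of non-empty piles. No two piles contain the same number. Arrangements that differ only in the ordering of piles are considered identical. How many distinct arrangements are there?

12

Enumerating:
11
1 + 10
2 + 9
3 + 8
1 + 2 + 8
4 + 7
1 + 3 + 7
5 + 6
1 + 4 + 6
2 + 3 + 6
2 + 4 + 5
1 + 2 + 3 + 5
Counting gives 12.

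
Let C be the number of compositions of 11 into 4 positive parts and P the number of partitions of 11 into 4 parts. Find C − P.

Ordered (compositions into 4 parts): C(10,3) = 120.
Partitions of 11 into exactly 4 parts: 11.
Difference: 120 − 11 = 109.

109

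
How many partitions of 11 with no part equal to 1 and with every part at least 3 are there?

6

The partitions of 11 that satisfy the conditions:
11
8+3
7+4
6+5
5+3+3
4+4+3
Counting gives 6.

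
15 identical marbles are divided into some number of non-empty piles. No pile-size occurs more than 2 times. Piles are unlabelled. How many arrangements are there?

70

A partial list (first 12 by largest part):
15
14+1
13+2
13+1+1
12+3
12+2+1
11+4
11+3+1
11+2+2
11+2+1+1
10+5
10+4+1
…and 58 more, for 70 total.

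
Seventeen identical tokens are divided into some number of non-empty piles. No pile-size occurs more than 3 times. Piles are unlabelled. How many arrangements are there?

166

A full systematic count gives 166.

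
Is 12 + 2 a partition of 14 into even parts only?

The parts sum to 14, and the condition 'every summand is even' holds.

Yes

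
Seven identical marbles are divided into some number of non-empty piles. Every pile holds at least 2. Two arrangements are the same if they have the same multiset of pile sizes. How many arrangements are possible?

The partitions of 7 that satisfy the conditions:
7
5,2
4,3
3,2,2

4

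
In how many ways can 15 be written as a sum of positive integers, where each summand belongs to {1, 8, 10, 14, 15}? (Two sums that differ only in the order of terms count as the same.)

Listing the qualifying partitions of 15:
15
14 + 1
10 + 1 + 1 + 1 + 1 + 1
8 + 1 + 1 + 1 + 1 + 1 + 1 + 1
1 + 1 + 1 + 1 + 1 + 1 + 1 + 1 + 1 + 1 + 1 + 1 + 1 + 1 + 1
That's 5 in total.

5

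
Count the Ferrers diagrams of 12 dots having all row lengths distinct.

15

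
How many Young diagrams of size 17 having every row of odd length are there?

A partial list (first 12 by largest part):
17
15, 1, 1
13, 3, 1
13, 1, 1, 1, 1
11, 5, 1
11, 3, 3
11, 3, 1, 1, 1
11, 1, 1, 1, 1, 1, 1
9, 7, 1
9, 5, 3
9, 5, 1, 1, 1
9, 3, 3, 1, 1
…and 26 more, for 38 total.

38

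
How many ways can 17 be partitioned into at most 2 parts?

9

The partitions of 17 that satisfy the conditions:
17
16+1
15+2
14+3
13+4
12+5
11+6
10+7
9+8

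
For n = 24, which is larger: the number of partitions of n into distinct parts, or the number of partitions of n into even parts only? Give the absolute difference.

45

Partitions of 24 into distinct parts: 122.
Partitions of 24 into even parts only: 77.
|122 − 77| = 45.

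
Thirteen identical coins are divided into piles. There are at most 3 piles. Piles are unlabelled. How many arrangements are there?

21

Listing the qualifying partitions of 13:
13
1 + 12
2 + 11
1 + 1 + 11
3 + 10
1 + 2 + 10
4 + 9
1 + 3 + 9
2 + 2 + 9
5 + 8
1 + 4 + 8
2 + 3 + 8
6 + 7
1 + 5 + 7
2 + 4 + 7
3 + 3 + 7
1 + 6 + 6
2 + 5 + 6
3 + 4 + 6
3 + 5 + 5
4 + 4 + 5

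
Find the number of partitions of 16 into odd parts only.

A partial list (first 12 by largest part):
15 + 1
13 + 3
13 + 1 + 1 + 1
11 + 5
11 + 3 + 1 + 1
11 + 1 + 1 + 1 + 1 + 1
9 + 7
9 + 5 + 1 + 1
9 + 3 + 3 + 1
9 + 3 + 1 + 1 + 1 + 1
9 + 1 + 1 + 1 + 1 + 1 + 1 + 1
7 + 7 + 1 + 1
…and 20 more, for 32 total.

32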